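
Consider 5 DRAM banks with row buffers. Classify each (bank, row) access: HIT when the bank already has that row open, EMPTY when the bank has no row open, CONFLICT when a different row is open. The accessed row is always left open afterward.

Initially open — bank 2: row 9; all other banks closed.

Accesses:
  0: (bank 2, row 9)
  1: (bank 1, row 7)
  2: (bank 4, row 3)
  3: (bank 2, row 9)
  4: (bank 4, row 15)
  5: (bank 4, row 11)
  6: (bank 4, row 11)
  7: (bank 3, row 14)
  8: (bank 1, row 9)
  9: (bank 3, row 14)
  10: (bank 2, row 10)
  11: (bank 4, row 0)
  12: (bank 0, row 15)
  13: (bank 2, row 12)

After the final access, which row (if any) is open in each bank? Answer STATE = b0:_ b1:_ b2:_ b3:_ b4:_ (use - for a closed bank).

STATE = b0:15 b1:9 b2:12 b3:14 b4:0

  [0] b2 r9: had r9 ⇒ H
  [1] b1 r7: no row ⇒ E
  [2] b4 r3: no row ⇒ E
  [3] b2 r9: had r9 ⇒ H
  [4] b4 r15: had r3 ⇒ C
  [5] b4 r11: had r15 ⇒ C
  [6] b4 r11: had r11 ⇒ H
  [7] b3 r14: no row ⇒ E
  [8] b1 r9: had r7 ⇒ C
  [9] b3 r14: had r14 ⇒ H
  [10] b2 r10: had r9 ⇒ C
  [11] b4 r0: had r11 ⇒ C
  [12] b0 r15: no row ⇒ E
  [13] b2 r12: had r10 ⇒ C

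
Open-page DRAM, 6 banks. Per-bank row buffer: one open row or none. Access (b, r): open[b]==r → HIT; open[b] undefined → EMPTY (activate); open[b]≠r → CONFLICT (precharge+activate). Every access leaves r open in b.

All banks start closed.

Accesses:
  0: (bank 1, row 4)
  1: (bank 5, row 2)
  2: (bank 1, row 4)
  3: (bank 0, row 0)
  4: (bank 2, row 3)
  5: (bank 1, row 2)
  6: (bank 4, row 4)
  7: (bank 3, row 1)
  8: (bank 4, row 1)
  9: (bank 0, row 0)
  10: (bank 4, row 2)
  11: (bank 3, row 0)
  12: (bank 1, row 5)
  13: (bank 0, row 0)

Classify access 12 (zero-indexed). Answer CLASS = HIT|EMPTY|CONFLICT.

  [0] b1 r4: no row ⇒ E
  [1] b5 r2: no row ⇒ E
  [2] b1 r4: had r4 ⇒ H
  [3] b0 r0: no row ⇒ E
  [4] b2 r3: no row ⇒ E
  [5] b1 r2: had r4 ⇒ C
  [6] b4 r4: no row ⇒ E
  [7] b3 r1: no row ⇒ E
  [8] b4 r1: had r4 ⇒ C
  [9] b0 r0: had r0 ⇒ H
  [10] b4 r2: had r1 ⇒ C
  [11] b3 r0: had r1 ⇒ C
  [12] b1 r5: had r2 ⇒ C
  [13] b0 r0: had r0 ⇒ H

CLASS = CONFLICT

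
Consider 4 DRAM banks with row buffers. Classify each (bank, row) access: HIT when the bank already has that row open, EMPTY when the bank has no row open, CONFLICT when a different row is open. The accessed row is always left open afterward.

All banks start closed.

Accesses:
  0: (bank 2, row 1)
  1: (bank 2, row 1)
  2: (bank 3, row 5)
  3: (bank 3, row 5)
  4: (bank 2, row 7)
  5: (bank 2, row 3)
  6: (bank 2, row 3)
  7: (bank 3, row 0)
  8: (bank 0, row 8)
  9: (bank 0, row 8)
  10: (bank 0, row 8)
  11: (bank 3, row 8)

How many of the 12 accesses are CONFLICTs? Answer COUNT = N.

step 0: bank2 None->1 [EMPTY]
step 1: bank2 1->1 [HIT]
step 2: bank3 None->5 [EMPTY]
step 3: bank3 5->5 [HIT]
step 4: bank2 1->7 [CONFLICT]
step 5: bank2 7->3 [CONFLICT]
step 6: bank2 3->3 [HIT]
step 7: bank3 5->0 [CONFLICT]
step 8: bank0 None->8 [EMPTY]
step 9: bank0 8->8 [HIT]
step 10: bank0 8->8 [HIT]
step 11: bank3 0->8 [CONFLICT]

COUNT = 4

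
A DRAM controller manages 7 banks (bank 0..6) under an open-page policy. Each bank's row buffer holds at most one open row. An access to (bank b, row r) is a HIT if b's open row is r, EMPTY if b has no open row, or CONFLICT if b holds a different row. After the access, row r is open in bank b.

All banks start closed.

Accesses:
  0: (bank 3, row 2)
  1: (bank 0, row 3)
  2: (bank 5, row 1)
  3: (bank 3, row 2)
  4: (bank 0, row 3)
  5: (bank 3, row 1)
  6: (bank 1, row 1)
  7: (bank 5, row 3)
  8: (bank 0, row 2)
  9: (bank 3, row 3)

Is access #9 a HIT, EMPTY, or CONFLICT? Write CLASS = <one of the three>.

CLASS = CONFLICT

  [0] b3 r2: no row ⇒ E
  [1] b0 r3: no row ⇒ E
  [2] b5 r1: no row ⇒ E
  [3] b3 r2: had r2 ⇒ H
  [4] b0 r3: had r3 ⇒ H
  [5] b3 r1: had r2 ⇒ C
  [6] b1 r1: no row ⇒ E
  [7] b5 r3: had r1 ⇒ C
  [8] b0 r2: had r3 ⇒ C
  [9] b3 r3: had r1 ⇒ C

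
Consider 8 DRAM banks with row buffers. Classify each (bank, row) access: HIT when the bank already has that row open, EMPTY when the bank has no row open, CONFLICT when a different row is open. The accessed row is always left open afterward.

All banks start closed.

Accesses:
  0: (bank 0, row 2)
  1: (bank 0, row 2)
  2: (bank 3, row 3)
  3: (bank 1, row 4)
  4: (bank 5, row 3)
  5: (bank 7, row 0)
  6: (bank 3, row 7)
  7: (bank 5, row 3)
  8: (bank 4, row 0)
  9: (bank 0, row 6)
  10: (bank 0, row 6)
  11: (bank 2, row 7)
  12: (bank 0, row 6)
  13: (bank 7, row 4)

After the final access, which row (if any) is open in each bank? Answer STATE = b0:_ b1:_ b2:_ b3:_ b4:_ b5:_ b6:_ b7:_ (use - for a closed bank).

STATE = b0:6 b1:4 b2:7 b3:7 b4:0 b5:3 b6:- b7:4

0: bank 0 row 2 — prev None → EMPTY
1: bank 0 row 2 — prev 2 → HIT
2: bank 3 row 3 — prev None → EMPTY
3: bank 1 row 4 — prev None → EMPTY
4: bank 5 row 3 — prev None → EMPTY
5: bank 7 row 0 — prev None → EMPTY
6: bank 3 row 7 — prev 3 → CONFLICT
7: bank 5 row 3 — prev 3 → HIT
8: bank 4 row 0 — prev None → EMPTY
9: bank 0 row 6 — prev 2 → CONFLICT
10: bank 0 row 6 — prev 6 → HIT
11: bank 2 row 7 — prev None → EMPTY
12: bank 0 row 6 — prev 6 → HIT
13: bank 7 row 4 — prev 0 → CONFLICT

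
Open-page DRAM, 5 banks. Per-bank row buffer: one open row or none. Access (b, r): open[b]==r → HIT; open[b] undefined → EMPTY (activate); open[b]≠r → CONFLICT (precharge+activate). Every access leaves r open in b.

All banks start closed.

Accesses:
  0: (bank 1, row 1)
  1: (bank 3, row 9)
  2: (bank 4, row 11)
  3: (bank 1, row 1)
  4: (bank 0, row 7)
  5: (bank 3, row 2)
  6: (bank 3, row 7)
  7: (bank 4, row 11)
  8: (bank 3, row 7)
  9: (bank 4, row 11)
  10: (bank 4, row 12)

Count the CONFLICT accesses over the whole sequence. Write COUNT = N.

COUNT = 3

step 0: bank1 None->1 [EMPTY]
step 1: bank3 None->9 [EMPTY]
step 2: bank4 None->11 [EMPTY]
step 3: bank1 1->1 [HIT]
step 4: bank0 None->7 [EMPTY]
step 5: bank3 9->2 [CONFLICT]
step 6: bank3 2->7 [CONFLICT]
step 7: bank4 11->11 [HIT]
step 8: bank3 7->7 [HIT]
step 9: bank4 11->11 [HIT]
step 10: bank4 11->12 [CONFLICT]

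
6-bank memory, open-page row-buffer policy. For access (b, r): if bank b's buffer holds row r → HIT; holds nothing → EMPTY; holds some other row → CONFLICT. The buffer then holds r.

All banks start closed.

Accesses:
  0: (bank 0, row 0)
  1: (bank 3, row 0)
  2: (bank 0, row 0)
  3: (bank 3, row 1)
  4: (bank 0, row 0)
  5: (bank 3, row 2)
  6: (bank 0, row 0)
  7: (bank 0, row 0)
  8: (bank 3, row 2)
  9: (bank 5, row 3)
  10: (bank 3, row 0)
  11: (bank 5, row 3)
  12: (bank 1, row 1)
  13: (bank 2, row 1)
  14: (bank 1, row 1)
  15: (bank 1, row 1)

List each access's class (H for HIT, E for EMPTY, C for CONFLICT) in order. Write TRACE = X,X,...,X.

#0 (0,0) E
#1 (3,0) E
#2 (0,0) H  (was 0)
#3 (3,1) C  (was 0)
#4 (0,0) H  (was 0)
#5 (3,2) C  (was 1)
#6 (0,0) H  (was 0)
#7 (0,0) H  (was 0)
#8 (3,2) H  (was 2)
#9 (5,3) E
#10 (3,0) C  (was 2)
#11 (5,3) H  (was 3)
#12 (1,1) E
#13 (2,1) E
#14 (1,1) H  (was 1)
#15 (1,1) H  (was 1)

TRACE = E,E,H,C,H,C,H,H,H,E,C,H,E,E,H,H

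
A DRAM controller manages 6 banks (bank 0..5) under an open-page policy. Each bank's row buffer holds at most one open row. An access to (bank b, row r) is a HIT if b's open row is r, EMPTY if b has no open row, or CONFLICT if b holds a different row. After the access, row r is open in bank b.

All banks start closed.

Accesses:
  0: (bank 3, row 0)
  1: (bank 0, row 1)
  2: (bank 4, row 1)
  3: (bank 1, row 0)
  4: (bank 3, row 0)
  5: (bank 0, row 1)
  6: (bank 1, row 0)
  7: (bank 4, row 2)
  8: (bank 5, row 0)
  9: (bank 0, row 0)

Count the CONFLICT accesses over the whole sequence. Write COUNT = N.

step 0: bank3 None->0 [EMPTY]
step 1: bank0 None->1 [EMPTY]
step 2: bank4 None->1 [EMPTY]
step 3: bank1 None->0 [EMPTY]
step 4: bank3 0->0 [HIT]
step 5: bank0 1->1 [HIT]
step 6: bank1 0->0 [HIT]
step 7: bank4 1->2 [CONFLICT]
step 8: bank5 None->0 [EMPTY]
step 9: bank0 1->0 [CONFLICT]

COUNT = 2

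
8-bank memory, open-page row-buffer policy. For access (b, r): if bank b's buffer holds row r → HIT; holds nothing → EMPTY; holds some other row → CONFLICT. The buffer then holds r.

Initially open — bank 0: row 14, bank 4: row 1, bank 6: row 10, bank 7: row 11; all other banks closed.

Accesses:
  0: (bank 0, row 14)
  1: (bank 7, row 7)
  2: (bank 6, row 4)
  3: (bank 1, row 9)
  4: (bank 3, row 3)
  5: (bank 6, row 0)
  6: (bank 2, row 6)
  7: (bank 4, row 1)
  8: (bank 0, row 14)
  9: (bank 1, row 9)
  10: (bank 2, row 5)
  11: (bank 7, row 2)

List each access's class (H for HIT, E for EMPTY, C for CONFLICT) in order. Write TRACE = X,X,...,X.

TRACE = H,C,C,E,E,C,E,H,H,H,C,C

step 0: bank0 14->14 [HIT]
step 1: bank7 11->7 [CONFLICT]
step 2: bank6 10->4 [CONFLICT]
step 3: bank1 None->9 [EMPTY]
step 4: bank3 None->3 [EMPTY]
step 5: bank6 4->0 [CONFLICT]
step 6: bank2 None->6 [EMPTY]
step 7: bank4 1->1 [HIT]
step 8: bank0 14->14 [HIT]
step 9: bank1 9->9 [HIT]
step 10: bank2 6->5 [CONFLICT]
step 11: bank7 7->2 [CONFLICT]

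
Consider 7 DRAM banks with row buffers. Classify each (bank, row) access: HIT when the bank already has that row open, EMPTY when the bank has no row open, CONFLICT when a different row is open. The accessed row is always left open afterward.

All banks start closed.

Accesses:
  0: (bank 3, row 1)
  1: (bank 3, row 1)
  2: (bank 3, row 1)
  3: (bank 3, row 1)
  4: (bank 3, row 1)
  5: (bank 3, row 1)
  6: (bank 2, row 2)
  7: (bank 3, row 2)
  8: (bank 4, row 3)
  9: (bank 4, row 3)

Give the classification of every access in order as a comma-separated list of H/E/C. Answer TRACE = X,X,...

0: bank 3 row 1 — prev None → EMPTY
1: bank 3 row 1 — prev 1 → HIT
2: bank 3 row 1 — prev 1 → HIT
3: bank 3 row 1 — prev 1 → HIT
4: bank 3 row 1 — prev 1 → HIT
5: bank 3 row 1 — prev 1 → HIT
6: bank 2 row 2 — prev None → EMPTY
7: bank 3 row 2 — prev 1 → CONFLICT
8: bank 4 row 3 — prev None → EMPTY
9: bank 4 row 3 — prev 3 → HIT

TRACE = E,H,H,H,H,H,E,C,E,H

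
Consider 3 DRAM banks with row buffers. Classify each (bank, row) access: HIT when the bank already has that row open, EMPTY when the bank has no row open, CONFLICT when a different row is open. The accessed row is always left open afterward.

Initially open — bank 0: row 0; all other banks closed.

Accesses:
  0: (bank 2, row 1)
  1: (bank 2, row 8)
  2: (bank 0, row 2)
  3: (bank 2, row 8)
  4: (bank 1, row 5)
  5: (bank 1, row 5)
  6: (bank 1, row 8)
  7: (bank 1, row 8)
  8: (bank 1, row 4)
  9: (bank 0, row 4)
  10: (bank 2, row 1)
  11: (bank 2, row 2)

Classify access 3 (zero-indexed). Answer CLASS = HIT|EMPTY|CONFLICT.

CLASS = HIT

#0 (2,1) E
#1 (2,8) C  (was 1)
#2 (0,2) C  (was 0)
#3 (2,8) H  (was 8)
#4 (1,5) E
#5 (1,5) H  (was 5)
#6 (1,8) C  (was 5)
#7 (1,8) H  (was 8)
#8 (1,4) C  (was 8)
#9 (0,4) C  (was 2)
#10 (2,1) C  (was 8)
#11 (2,2) C  (was 1)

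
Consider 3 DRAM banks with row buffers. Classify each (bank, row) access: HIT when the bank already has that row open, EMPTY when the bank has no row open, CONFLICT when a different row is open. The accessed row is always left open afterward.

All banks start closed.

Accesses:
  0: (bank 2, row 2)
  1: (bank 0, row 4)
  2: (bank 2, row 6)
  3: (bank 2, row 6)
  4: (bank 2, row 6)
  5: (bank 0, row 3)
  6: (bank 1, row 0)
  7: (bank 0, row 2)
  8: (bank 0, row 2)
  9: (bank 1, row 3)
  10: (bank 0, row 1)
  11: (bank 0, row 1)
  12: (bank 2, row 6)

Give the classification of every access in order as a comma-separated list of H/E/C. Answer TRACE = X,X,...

TRACE = E,E,C,H,H,C,E,C,H,C,C,H,H

0: bank 2 row 2 — prev None → EMPTY
1: bank 0 row 4 — prev None → EMPTY
2: bank 2 row 6 — prev 2 → CONFLICT
3: bank 2 row 6 — prev 6 → HIT
4: bank 2 row 6 — prev 6 → HIT
5: bank 0 row 3 — prev 4 → CONFLICT
6: bank 1 row 0 — prev None → EMPTY
7: bank 0 row 2 — prev 3 → CONFLICT
8: bank 0 row 2 — prev 2 → HIT
9: bank 1 row 3 — prev 0 → CONFLICT
10: bank 0 row 1 — prev 2 → CONFLICT
11: bank 0 row 1 — prev 1 → HIT
12: bank 2 row 6 — prev 6 → HIT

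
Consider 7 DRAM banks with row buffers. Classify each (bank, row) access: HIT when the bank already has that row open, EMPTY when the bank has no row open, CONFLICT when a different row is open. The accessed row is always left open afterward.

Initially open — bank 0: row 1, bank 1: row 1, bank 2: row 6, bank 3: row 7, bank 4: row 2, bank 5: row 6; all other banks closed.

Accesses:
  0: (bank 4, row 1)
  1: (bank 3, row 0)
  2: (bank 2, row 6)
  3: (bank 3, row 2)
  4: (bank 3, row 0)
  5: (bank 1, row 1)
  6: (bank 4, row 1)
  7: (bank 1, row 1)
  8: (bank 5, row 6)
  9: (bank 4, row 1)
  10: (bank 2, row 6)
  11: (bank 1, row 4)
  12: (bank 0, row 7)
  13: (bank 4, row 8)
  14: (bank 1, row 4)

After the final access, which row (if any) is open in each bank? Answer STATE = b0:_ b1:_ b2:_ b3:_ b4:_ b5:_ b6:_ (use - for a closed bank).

STATE = b0:7 b1:4 b2:6 b3:0 b4:8 b5:6 b6:-

  [0] b4 r1: had r2 ⇒ C
  [1] b3 r0: had r7 ⇒ C
  [2] b2 r6: had r6 ⇒ H
  [3] b3 r2: had r0 ⇒ C
  [4] b3 r0: had r2 ⇒ C
  [5] b1 r1: had r1 ⇒ H
  [6] b4 r1: had r1 ⇒ H
  [7] b1 r1: had r1 ⇒ H
  [8] b5 r6: had r6 ⇒ H
  [9] b4 r1: had r1 ⇒ H
  [10] b2 r6: had r6 ⇒ H
  [11] b1 r4: had r1 ⇒ C
  [12] b0 r7: had r1 ⇒ C
  [13] b4 r8: had r1 ⇒ C
  [14] b1 r4: had r4 ⇒ H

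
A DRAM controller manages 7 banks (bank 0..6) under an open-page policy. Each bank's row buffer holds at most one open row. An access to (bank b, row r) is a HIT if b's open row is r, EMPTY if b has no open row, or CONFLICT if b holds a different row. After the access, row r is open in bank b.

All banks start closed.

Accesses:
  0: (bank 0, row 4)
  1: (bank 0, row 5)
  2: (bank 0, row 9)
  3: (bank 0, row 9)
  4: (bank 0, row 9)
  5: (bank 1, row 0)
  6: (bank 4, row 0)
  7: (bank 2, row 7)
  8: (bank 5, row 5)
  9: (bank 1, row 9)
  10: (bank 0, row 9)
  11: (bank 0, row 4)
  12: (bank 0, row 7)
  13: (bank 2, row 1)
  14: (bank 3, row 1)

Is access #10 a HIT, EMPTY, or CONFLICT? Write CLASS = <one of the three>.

  [0] b0 r4: no row ⇒ E
  [1] b0 r5: had r4 ⇒ C
  [2] b0 r9: had r5 ⇒ C
  [3] b0 r9: had r9 ⇒ H
  [4] b0 r9: had r9 ⇒ H
  [5] b1 r0: no row ⇒ E
  [6] b4 r0: no row ⇒ E
  [7] b2 r7: no row ⇒ E
  [8] b5 r5: no row ⇒ E
  [9] b1 r9: had r0 ⇒ C
  [10] b0 r9: had r9 ⇒ H
  [11] b0 r4: had r9 ⇒ C
  [12] b0 r7: had r4 ⇒ C
  [13] b2 r1: had r7 ⇒ C
  [14] b3 r1: no row ⇒ E

CLASS = HIT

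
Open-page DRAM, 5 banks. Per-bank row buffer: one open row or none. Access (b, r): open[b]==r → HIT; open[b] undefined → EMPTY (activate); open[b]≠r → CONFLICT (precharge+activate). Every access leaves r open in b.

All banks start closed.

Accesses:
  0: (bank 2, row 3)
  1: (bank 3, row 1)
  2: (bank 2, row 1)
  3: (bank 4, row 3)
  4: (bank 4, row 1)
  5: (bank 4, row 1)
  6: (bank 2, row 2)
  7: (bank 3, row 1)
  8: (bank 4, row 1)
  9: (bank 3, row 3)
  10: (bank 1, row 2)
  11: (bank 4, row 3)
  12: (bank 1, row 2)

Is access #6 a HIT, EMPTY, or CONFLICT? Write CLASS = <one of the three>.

0: bank 2 row 3 — prev None → EMPTY
1: bank 3 row 1 — prev None → EMPTY
2: bank 2 row 1 — prev 3 → CONFLICT
3: bank 4 row 3 — prev None → EMPTY
4: bank 4 row 1 — prev 3 → CONFLICT
5: bank 4 row 1 — prev 1 → HIT
6: bank 2 row 2 — prev 1 → CONFLICT
7: bank 3 row 1 — prev 1 → HIT
8: bank 4 row 1 — prev 1 → HIT
9: bank 3 row 3 — prev 1 → CONFLICT
10: bank 1 row 2 — prev None → EMPTY
11: bank 4 row 3 — prev 1 → CONFLICT
12: bank 1 row 2 — prev 2 → HIT

CLASS = CONFLICT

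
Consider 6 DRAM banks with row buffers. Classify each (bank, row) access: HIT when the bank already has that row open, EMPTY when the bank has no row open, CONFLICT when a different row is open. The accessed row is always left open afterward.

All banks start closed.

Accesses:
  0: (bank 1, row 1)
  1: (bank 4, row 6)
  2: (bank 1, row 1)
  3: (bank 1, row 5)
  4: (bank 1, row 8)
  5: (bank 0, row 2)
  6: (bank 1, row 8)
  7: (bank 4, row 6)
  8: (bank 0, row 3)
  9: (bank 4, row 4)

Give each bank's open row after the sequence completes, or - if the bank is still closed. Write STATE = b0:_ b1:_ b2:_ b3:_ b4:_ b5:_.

STATE = b0:3 b1:8 b2:- b3:- b4:4 b5:-

0: bank 1 row 1 — prev None → EMPTY
1: bank 4 row 6 — prev None → EMPTY
2: bank 1 row 1 — prev 1 → HIT
3: bank 1 row 5 — prev 1 → CONFLICT
4: bank 1 row 8 — prev 5 → CONFLICT
5: bank 0 row 2 — prev None → EMPTY
6: bank 1 row 8 — prev 8 → HIT
7: bank 4 row 6 — prev 6 → HIT
8: bank 0 row 3 — prev 2 → CONFLICT
9: bank 4 row 4 — prev 6 → CONFLICT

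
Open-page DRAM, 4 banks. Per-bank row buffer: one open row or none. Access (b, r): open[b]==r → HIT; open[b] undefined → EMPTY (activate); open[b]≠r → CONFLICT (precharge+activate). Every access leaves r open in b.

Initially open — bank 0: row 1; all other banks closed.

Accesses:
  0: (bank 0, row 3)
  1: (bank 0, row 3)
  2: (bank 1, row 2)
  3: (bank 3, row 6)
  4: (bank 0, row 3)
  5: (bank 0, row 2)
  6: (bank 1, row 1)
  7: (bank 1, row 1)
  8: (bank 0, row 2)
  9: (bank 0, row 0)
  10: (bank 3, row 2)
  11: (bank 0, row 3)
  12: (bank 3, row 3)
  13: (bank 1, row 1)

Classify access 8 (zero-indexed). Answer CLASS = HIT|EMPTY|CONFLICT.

CLASS = HIT

step 0: bank0 1->3 [CONFLICT]
step 1: bank0 3->3 [HIT]
step 2: bank1 None->2 [EMPTY]
step 3: bank3 None->6 [EMPTY]
step 4: bank0 3->3 [HIT]
step 5: bank0 3->2 [CONFLICT]
step 6: bank1 2->1 [CONFLICT]
step 7: bank1 1->1 [HIT]
step 8: bank0 2->2 [HIT]
step 9: bank0 2->0 [CONFLICT]
step 10: bank3 6->2 [CONFLICT]
step 11: bank0 0->3 [CONFLICT]
step 12: bank3 2->3 [CONFLICT]
step 13: bank1 1->1 [HIT]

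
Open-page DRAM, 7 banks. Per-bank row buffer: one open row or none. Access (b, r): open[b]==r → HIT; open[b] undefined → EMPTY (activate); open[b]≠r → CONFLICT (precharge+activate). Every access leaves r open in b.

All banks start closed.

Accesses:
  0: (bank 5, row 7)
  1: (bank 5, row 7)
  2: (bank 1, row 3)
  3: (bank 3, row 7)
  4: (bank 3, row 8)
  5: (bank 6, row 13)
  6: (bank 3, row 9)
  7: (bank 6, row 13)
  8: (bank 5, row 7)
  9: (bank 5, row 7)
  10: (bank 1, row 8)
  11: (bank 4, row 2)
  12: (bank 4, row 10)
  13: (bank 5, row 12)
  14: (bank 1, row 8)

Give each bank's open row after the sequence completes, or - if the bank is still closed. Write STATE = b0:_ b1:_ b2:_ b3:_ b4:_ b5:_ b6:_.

0: bank 5 row 7 — prev None → EMPTY
1: bank 5 row 7 — prev 7 → HIT
2: bank 1 row 3 — prev None → EMPTY
3: bank 3 row 7 — prev None → EMPTY
4: bank 3 row 8 — prev 7 → CONFLICT
5: bank 6 row 13 — prev None → EMPTY
6: bank 3 row 9 — prev 8 → CONFLICT
7: bank 6 row 13 — prev 13 → HIT
8: bank 5 row 7 — prev 7 → HIT
9: bank 5 row 7 — prev 7 → HIT
10: bank 1 row 8 — prev 3 → CONFLICT
11: bank 4 row 2 — prev None → EMPTY
12: bank 4 row 10 — prev 2 → CONFLICT
13: bank 5 row 12 — prev 7 → CONFLICT
14: bank 1 row 8 — prev 8 → HIT

STATE = b0:- b1:8 b2:- b3:9 b4:10 b5:12 b6:13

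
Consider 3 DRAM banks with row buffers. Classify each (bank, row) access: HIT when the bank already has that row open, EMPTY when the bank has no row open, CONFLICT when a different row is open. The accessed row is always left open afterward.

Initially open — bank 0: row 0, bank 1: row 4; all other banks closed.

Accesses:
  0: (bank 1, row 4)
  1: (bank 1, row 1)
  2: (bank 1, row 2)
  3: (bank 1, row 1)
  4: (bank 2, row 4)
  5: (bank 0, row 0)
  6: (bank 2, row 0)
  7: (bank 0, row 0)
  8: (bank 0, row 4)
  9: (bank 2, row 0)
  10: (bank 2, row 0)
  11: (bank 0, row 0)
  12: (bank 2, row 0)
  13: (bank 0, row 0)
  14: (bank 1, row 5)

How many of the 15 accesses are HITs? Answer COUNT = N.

COUNT = 7

#0 (1,4) H  (was 4)
#1 (1,1) C  (was 4)
#2 (1,2) C  (was 1)
#3 (1,1) C  (was 2)
#4 (2,4) E
#5 (0,0) H  (was 0)
#6 (2,0) C  (was 4)
#7 (0,0) H  (was 0)
#8 (0,4) C  (was 0)
#9 (2,0) H  (was 0)
#10 (2,0) H  (was 0)
#11 (0,0) C  (was 4)
#12 (2,0) H  (was 0)
#13 (0,0) H  (was 0)
#14 (1,5) C  (was 1)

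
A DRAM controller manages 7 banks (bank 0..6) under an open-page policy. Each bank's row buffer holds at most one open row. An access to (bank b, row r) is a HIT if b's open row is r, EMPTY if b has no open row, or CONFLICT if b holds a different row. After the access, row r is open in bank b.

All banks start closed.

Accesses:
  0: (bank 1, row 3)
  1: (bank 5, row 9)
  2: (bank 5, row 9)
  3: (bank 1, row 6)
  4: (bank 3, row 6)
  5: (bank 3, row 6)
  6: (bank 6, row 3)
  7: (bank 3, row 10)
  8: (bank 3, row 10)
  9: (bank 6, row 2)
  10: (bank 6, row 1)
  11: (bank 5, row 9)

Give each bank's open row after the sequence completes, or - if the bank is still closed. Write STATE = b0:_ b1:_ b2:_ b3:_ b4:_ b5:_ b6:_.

step 0: bank1 None->3 [EMPTY]
step 1: bank5 None->9 [EMPTY]
step 2: bank5 9->9 [HIT]
step 3: bank1 3->6 [CONFLICT]
step 4: bank3 None->6 [EMPTY]
step 5: bank3 6->6 [HIT]
step 6: bank6 None->3 [EMPTY]
step 7: bank3 6->10 [CONFLICT]
step 8: bank3 10->10 [HIT]
step 9: bank6 3->2 [CONFLICT]
step 10: bank6 2->1 [CONFLICT]
step 11: bank5 9->9 [HIT]

STATE = b0:- b1:6 b2:- b3:10 b4:- b5:9 b6:1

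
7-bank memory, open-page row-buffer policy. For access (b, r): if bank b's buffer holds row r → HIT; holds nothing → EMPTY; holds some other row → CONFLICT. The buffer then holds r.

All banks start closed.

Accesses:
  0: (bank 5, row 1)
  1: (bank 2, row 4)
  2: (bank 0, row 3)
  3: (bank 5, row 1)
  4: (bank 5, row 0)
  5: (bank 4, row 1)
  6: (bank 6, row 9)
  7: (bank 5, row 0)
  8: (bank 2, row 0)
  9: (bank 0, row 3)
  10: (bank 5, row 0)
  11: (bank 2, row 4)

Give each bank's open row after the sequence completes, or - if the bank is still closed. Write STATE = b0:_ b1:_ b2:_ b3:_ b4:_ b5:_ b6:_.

step 0: bank5 None->1 [EMPTY]
step 1: bank2 None->4 [EMPTY]
step 2: bank0 None->3 [EMPTY]
step 3: bank5 1->1 [HIT]
step 4: bank5 1->0 [CONFLICT]
step 5: bank4 None->1 [EMPTY]
step 6: bank6 None->9 [EMPTY]
step 7: bank5 0->0 [HIT]
step 8: bank2 4->0 [CONFLICT]
step 9: bank0 3->3 [HIT]
step 10: bank5 0->0 [HIT]
step 11: bank2 0->4 [CONFLICT]

STATE = b0:3 b1:- b2:4 b3:- b4:1 b5:0 b6:9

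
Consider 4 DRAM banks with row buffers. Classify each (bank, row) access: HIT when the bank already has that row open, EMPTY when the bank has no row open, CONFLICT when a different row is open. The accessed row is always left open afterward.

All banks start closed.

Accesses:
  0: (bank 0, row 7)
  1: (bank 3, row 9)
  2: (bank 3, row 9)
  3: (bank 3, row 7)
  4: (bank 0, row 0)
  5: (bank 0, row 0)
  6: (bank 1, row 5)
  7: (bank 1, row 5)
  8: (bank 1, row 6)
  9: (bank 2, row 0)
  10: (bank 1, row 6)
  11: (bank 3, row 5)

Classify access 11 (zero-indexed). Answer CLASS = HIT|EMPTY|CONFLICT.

CLASS = CONFLICT

#0 (0,7) E
#1 (3,9) E
#2 (3,9) H  (was 9)
#3 (3,7) C  (was 9)
#4 (0,0) C  (was 7)
#5 (0,0) H  (was 0)
#6 (1,5) E
#7 (1,5) H  (was 5)
#8 (1,6) C  (was 5)
#9 (2,0) E
#10 (1,6) H  (was 6)
#11 (3,5) C  (was 7)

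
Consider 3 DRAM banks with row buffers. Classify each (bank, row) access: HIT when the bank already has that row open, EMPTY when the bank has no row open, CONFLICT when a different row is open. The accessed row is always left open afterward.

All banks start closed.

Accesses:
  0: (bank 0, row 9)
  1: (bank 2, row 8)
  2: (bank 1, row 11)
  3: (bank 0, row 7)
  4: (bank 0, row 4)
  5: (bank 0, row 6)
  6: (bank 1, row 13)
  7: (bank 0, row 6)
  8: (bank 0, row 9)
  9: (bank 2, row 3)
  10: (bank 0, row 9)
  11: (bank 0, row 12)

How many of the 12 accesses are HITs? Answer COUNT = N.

step 0: bank0 None->9 [EMPTY]
step 1: bank2 None->8 [EMPTY]
step 2: bank1 None->11 [EMPTY]
step 3: bank0 9->7 [CONFLICT]
step 4: bank0 7->4 [CONFLICT]
step 5: bank0 4->6 [CONFLICT]
step 6: bank1 11->13 [CONFLICT]
step 7: bank0 6->6 [HIT]
step 8: bank0 6->9 [CONFLICT]
step 9: bank2 8->3 [CONFLICT]
step 10: bank0 9->9 [HIT]
step 11: bank0 9->12 [CONFLICT]

COUNT = 2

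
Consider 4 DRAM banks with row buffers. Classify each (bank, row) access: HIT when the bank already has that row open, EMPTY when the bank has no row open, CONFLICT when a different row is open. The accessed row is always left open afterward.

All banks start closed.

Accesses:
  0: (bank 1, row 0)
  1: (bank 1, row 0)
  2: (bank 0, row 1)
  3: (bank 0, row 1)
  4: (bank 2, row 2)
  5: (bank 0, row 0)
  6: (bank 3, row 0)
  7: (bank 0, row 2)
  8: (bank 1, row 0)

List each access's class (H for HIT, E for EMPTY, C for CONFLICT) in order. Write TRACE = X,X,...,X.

TRACE = E,H,E,H,E,C,E,C,H

0: bank 1 row 0 — prev None → EMPTY
1: bank 1 row 0 — prev 0 → HIT
2: bank 0 row 1 — prev None → EMPTY
3: bank 0 row 1 — prev 1 → HIT
4: bank 2 row 2 — prev None → EMPTY
5: bank 0 row 0 — prev 1 → CONFLICT
6: bank 3 row 0 — prev None → EMPTY
7: bank 0 row 2 — prev 0 → CONFLICT
8: bank 1 row 0 — prev 0 → HIT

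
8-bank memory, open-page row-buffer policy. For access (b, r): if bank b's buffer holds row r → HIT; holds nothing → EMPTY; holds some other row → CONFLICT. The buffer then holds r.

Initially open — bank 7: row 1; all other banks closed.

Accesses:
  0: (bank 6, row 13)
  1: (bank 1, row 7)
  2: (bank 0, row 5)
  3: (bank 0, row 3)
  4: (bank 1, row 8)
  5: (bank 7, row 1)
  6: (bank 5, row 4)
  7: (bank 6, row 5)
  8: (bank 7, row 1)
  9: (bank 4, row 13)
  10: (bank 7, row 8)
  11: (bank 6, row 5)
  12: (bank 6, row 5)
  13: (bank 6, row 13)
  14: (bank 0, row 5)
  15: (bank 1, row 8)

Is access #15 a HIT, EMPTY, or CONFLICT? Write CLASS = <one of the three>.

CLASS = HIT

step 0: bank6 None->13 [EMPTY]
step 1: bank1 None->7 [EMPTY]
step 2: bank0 None->5 [EMPTY]
step 3: bank0 5->3 [CONFLICT]
step 4: bank1 7->8 [CONFLICT]
step 5: bank7 1->1 [HIT]
step 6: bank5 None->4 [EMPTY]
step 7: bank6 13->5 [CONFLICT]
step 8: bank7 1->1 [HIT]
step 9: bank4 None->13 [EMPTY]
step 10: bank7 1->8 [CONFLICT]
step 11: bank6 5->5 [HIT]
step 12: bank6 5->5 [HIT]
step 13: bank6 5->13 [CONFLICT]
step 14: bank0 3->5 [CONFLICT]
step 15: bank1 8->8 [HIT]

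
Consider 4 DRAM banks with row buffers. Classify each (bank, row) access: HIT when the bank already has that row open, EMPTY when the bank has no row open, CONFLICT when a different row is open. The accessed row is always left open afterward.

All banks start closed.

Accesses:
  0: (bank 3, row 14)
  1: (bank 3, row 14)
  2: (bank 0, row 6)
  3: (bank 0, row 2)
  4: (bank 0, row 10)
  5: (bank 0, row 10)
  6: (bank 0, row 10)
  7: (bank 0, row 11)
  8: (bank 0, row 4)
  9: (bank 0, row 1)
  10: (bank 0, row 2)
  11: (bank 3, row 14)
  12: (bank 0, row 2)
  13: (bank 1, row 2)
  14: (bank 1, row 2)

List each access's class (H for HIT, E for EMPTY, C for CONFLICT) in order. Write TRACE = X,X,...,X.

TRACE = E,H,E,C,C,H,H,C,C,C,C,H,H,E,H

#0 (3,14) E
#1 (3,14) H  (was 14)
#2 (0,6) E
#3 (0,2) C  (was 6)
#4 (0,10) C  (was 2)
#5 (0,10) H  (was 10)
#6 (0,10) H  (was 10)
#7 (0,11) C  (was 10)
#8 (0,4) C  (was 11)
#9 (0,1) C  (was 4)
#10 (0,2) C  (was 1)
#11 (3,14) H  (was 14)
#12 (0,2) H  (was 2)
#13 (1,2) E
#14 (1,2) H  (was 2)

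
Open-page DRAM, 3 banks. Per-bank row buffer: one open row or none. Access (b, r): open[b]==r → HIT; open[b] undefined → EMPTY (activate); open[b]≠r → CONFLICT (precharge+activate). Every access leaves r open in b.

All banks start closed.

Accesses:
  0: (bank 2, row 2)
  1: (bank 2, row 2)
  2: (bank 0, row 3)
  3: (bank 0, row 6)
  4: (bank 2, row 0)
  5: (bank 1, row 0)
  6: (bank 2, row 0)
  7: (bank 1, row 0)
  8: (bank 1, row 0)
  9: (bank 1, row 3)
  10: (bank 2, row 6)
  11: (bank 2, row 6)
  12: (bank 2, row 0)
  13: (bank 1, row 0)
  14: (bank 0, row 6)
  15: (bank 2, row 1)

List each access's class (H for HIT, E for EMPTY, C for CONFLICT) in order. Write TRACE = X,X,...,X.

TRACE = E,H,E,C,C,E,H,H,H,C,C,H,C,C,H,C

#0 (2,2) E
#1 (2,2) H  (was 2)
#2 (0,3) E
#3 (0,6) C  (was 3)
#4 (2,0) C  (was 2)
#5 (1,0) E
#6 (2,0) H  (was 0)
#7 (1,0) H  (was 0)
#8 (1,0) H  (was 0)
#9 (1,3) C  (was 0)
#10 (2,6) C  (was 0)
#11 (2,6) H  (was 6)
#12 (2,0) C  (was 6)
#13 (1,0) C  (was 3)
#14 (0,6) H  (was 6)
#15 (2,1) C  (was 0)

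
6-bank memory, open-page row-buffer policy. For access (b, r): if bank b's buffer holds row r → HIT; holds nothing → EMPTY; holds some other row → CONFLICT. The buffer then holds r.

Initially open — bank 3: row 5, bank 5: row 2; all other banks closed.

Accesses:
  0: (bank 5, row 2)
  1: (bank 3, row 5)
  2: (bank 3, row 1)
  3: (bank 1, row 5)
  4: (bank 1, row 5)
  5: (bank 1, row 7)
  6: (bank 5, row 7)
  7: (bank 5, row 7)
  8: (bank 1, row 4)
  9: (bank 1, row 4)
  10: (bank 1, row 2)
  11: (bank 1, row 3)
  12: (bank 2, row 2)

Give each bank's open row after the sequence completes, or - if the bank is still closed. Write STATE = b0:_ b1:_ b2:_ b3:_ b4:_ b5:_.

#0 (5,2) H  (was 2)
#1 (3,5) H  (was 5)
#2 (3,1) C  (was 5)
#3 (1,5) E
#4 (1,5) H  (was 5)
#5 (1,7) C  (was 5)
#6 (5,7) C  (was 2)
#7 (5,7) H  (was 7)
#8 (1,4) C  (was 7)
#9 (1,4) H  (was 4)
#10 (1,2) C  (was 4)
#11 (1,3) C  (was 2)
#12 (2,2) E

STATE = b0:- b1:3 b2:2 b3:1 b4:- b5:7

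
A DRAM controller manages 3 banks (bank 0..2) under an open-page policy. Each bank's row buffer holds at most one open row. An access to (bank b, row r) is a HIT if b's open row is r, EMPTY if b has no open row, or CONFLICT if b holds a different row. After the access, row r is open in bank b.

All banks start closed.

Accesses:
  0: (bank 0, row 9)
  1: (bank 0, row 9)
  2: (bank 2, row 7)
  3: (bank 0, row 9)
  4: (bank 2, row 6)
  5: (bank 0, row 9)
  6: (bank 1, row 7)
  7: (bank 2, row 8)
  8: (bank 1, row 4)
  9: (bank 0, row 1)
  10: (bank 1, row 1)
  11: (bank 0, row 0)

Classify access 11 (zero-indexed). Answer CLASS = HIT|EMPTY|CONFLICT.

CLASS = CONFLICT

step 0: bank0 None->9 [EMPTY]
step 1: bank0 9->9 [HIT]
step 2: bank2 None->7 [EMPTY]
step 3: bank0 9->9 [HIT]
step 4: bank2 7->6 [CONFLICT]
step 5: bank0 9->9 [HIT]
step 6: bank1 None->7 [EMPTY]
step 7: bank2 6->8 [CONFLICT]
step 8: bank1 7->4 [CONFLICT]
step 9: bank0 9->1 [CONFLICT]
step 10: bank1 4->1 [CONFLICT]
step 11: bank0 1->0 [CONFLICT]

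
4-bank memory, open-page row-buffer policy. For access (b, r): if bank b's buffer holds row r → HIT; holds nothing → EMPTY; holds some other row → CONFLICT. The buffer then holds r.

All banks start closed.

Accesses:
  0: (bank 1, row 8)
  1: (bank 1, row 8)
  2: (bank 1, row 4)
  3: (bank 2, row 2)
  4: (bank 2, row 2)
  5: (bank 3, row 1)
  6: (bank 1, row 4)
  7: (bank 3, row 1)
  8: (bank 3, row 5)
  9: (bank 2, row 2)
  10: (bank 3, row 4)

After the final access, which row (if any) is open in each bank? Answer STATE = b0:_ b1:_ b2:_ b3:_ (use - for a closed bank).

STATE = b0:- b1:4 b2:2 b3:4

  [0] b1 r8: no row ⇒ E
  [1] b1 r8: had r8 ⇒ H
  [2] b1 r4: had r8 ⇒ C
  [3] b2 r2: no row ⇒ E
  [4] b2 r2: had r2 ⇒ H
  [5] b3 r1: no row ⇒ E
  [6] b1 r4: had r4 ⇒ H
  [7] b3 r1: had r1 ⇒ H
  [8] b3 r5: had r1 ⇒ C
  [9] b2 r2: had r2 ⇒ H
  [10] b3 r4: had r5 ⇒ C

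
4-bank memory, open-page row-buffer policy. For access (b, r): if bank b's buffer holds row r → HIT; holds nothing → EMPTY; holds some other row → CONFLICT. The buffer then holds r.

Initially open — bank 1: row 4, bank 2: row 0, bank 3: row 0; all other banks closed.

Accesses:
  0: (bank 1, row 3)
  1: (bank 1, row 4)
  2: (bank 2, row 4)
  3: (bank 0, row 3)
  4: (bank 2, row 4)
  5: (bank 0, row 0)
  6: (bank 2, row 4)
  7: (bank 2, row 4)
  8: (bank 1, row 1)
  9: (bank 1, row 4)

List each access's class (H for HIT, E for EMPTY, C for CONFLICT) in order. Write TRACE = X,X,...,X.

TRACE = C,C,C,E,H,C,H,H,C,C

step 0: bank1 4->3 [CONFLICT]
step 1: bank1 3->4 [CONFLICT]
step 2: bank2 0->4 [CONFLICT]
step 3: bank0 None->3 [EMPTY]
step 4: bank2 4->4 [HIT]
step 5: bank0 3->0 [CONFLICT]
step 6: bank2 4->4 [HIT]
step 7: bank2 4->4 [HIT]
step 8: bank1 4->1 [CONFLICT]
step 9: bank1 1->4 [CONFLICT]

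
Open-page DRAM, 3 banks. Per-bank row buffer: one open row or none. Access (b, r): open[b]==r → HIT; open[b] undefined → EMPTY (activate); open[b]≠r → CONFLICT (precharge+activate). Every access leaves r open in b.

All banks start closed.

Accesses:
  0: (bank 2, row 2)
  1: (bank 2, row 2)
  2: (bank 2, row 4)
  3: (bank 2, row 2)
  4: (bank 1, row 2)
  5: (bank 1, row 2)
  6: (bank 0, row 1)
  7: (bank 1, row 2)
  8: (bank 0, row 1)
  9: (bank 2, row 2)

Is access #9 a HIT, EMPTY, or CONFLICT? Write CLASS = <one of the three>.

0: bank 2 row 2 — prev None → EMPTY
1: bank 2 row 2 — prev 2 → HIT
2: bank 2 row 4 — prev 2 → CONFLICT
3: bank 2 row 2 — prev 4 → CONFLICT
4: bank 1 row 2 — prev None → EMPTY
5: bank 1 row 2 — prev 2 → HIT
6: bank 0 row 1 — prev None → EMPTY
7: bank 1 row 2 — prev 2 → HIT
8: bank 0 row 1 — prev 1 → HIT
9: bank 2 row 2 — prev 2 → HIT

CLASS = HIT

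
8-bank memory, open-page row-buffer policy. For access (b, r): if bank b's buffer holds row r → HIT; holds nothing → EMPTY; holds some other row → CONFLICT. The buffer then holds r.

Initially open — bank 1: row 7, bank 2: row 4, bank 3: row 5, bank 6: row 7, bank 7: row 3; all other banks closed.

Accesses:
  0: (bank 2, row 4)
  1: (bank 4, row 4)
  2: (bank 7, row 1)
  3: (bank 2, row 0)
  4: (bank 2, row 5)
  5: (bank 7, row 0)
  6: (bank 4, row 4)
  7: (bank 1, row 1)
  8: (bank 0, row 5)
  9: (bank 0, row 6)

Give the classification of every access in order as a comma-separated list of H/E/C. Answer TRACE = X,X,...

TRACE = H,E,C,C,C,C,H,C,E,C

step 0: bank2 4->4 [HIT]
step 1: bank4 None->4 [EMPTY]
step 2: bank7 3->1 [CONFLICT]
step 3: bank2 4->0 [CONFLICT]
step 4: bank2 0->5 [CONFLICT]
step 5: bank7 1->0 [CONFLICT]
step 6: bank4 4->4 [HIT]
step 7: bank1 7->1 [CONFLICT]
step 8: bank0 None->5 [EMPTY]
step 9: bank0 5->6 [CONFLICT]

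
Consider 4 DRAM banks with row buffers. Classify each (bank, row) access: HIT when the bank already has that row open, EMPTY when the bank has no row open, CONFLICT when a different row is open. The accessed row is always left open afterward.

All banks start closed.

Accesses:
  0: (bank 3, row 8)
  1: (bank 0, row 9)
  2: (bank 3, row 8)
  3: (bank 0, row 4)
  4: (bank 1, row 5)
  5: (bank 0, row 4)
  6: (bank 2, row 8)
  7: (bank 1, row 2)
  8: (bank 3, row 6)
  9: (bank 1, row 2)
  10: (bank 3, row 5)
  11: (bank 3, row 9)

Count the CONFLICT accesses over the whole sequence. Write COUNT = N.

COUNT = 5

step 0: bank3 None->8 [EMPTY]
step 1: bank0 None->9 [EMPTY]
step 2: bank3 8->8 [HIT]
step 3: bank0 9->4 [CONFLICT]
step 4: bank1 None->5 [EMPTY]
step 5: bank0 4->4 [HIT]
step 6: bank2 None->8 [EMPTY]
step 7: bank1 5->2 [CONFLICT]
step 8: bank3 8->6 [CONFLICT]
step 9: bank1 2->2 [HIT]
step 10: bank3 6->5 [CONFLICT]
step 11: bank3 5->9 [CONFLICT]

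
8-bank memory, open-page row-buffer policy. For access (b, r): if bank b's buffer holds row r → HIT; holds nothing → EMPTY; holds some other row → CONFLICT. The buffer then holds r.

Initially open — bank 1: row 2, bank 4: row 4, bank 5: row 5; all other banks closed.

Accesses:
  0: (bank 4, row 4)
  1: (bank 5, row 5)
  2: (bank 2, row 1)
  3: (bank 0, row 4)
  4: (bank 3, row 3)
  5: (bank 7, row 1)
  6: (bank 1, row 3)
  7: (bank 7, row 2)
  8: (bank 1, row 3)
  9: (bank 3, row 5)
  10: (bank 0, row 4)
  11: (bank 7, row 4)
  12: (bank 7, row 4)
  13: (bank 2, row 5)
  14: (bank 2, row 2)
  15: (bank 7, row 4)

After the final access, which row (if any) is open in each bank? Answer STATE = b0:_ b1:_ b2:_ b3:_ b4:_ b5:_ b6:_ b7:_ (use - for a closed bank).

STATE = b0:4 b1:3 b2:2 b3:5 b4:4 b5:5 b6:- b7:4

0: bank 4 row 4 — prev 4 → HIT
1: bank 5 row 5 — prev 5 → HIT
2: bank 2 row 1 — prev None → EMPTY
3: bank 0 row 4 — prev None → EMPTY
4: bank 3 row 3 — prev None → EMPTY
5: bank 7 row 1 — prev None → EMPTY
6: bank 1 row 3 — prev 2 → CONFLICT
7: bank 7 row 2 — prev 1 → CONFLICT
8: bank 1 row 3 — prev 3 → HIT
9: bank 3 row 5 — prev 3 → CONFLICT
10: bank 0 row 4 — prev 4 → HIT
11: bank 7 row 4 — prev 2 → CONFLICT
12: bank 7 row 4 — prev 4 → HIT
13: bank 2 row 5 — prev 1 → CONFLICT
14: bank 2 row 2 — prev 5 → CONFLICT
15: bank 7 row 4 — prev 4 → HIT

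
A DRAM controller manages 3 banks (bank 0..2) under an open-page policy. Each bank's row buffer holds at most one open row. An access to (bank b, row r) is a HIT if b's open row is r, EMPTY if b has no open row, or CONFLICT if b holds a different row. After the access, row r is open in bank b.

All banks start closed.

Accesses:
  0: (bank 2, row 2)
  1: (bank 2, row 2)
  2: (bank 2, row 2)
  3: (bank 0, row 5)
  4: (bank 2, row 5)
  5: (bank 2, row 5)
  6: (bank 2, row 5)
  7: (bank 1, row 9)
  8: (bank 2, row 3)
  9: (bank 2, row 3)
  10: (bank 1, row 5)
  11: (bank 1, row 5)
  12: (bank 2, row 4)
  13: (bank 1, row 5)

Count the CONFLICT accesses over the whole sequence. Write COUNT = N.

0: bank 2 row 2 — prev None → EMPTY
1: bank 2 row 2 — prev 2 → HIT
2: bank 2 row 2 — prev 2 → HIT
3: bank 0 row 5 — prev None → EMPTY
4: bank 2 row 5 — prev 2 → CONFLICT
5: bank 2 row 5 — prev 5 → HIT
6: bank 2 row 5 — prev 5 → HIT
7: bank 1 row 9 — prev None → EMPTY
8: bank 2 row 3 — prev 5 → CONFLICT
9: bank 2 row 3 — prev 3 → HIT
10: bank 1 row 5 — prev 9 → CONFLICT
11: bank 1 row 5 — prev 5 → HIT
12: bank 2 row 4 — prev 3 → CONFLICT
13: bank 1 row 5 — prev 5 → HIT

COUNT = 4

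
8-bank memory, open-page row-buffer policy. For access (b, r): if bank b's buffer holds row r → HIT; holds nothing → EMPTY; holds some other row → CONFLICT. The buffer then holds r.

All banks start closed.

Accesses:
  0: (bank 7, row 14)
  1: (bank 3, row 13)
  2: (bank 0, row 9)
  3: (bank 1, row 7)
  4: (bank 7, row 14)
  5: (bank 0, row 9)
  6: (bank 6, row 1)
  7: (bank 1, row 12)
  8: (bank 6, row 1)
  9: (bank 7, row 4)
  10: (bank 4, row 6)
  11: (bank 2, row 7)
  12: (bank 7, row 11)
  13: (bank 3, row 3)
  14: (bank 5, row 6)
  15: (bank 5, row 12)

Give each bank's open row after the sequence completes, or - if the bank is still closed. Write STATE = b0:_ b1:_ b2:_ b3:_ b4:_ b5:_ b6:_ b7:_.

STATE = b0:9 b1:12 b2:7 b3:3 b4:6 b5:12 b6:1 b7:11

step 0: bank7 None->14 [EMPTY]
step 1: bank3 None->13 [EMPTY]
step 2: bank0 None->9 [EMPTY]
step 3: bank1 None->7 [EMPTY]
step 4: bank7 14->14 [HIT]
step 5: bank0 9->9 [HIT]
step 6: bank6 None->1 [EMPTY]
step 7: bank1 7->12 [CONFLICT]
step 8: bank6 1->1 [HIT]
step 9: bank7 14->4 [CONFLICT]
step 10: bank4 None->6 [EMPTY]
step 11: bank2 None->7 [EMPTY]
step 12: bank7 4->11 [CONFLICT]
step 13: bank3 13->3 [CONFLICT]
step 14: bank5 None->6 [EMPTY]
step 15: bank5 6->12 [CONFLICT]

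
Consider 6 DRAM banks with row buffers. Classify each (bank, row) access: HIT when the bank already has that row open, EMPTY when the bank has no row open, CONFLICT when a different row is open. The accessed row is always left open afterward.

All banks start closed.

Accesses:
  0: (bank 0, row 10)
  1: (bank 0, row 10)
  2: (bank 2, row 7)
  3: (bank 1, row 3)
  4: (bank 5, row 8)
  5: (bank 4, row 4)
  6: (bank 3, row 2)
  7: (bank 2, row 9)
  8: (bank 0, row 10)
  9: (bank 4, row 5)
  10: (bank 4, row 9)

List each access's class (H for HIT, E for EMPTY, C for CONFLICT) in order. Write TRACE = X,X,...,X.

#0 (0,10) E
#1 (0,10) H  (was 10)
#2 (2,7) E
#3 (1,3) E
#4 (5,8) E
#5 (4,4) E
#6 (3,2) E
#7 (2,9) C  (was 7)
#8 (0,10) H  (was 10)
#9 (4,5) C  (was 4)
#10 (4,9) C  (was 5)

TRACE = E,H,E,E,E,E,E,C,H,C,C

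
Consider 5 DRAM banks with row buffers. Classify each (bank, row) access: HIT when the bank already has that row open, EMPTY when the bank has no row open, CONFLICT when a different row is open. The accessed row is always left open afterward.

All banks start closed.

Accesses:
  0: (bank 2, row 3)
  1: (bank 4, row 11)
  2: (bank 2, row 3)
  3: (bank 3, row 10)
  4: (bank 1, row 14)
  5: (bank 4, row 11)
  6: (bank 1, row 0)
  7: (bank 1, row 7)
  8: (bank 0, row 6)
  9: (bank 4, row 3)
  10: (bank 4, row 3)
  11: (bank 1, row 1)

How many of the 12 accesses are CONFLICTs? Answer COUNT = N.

COUNT = 4

0: bank 2 row 3 — prev None → EMPTY
1: bank 4 row 11 — prev None → EMPTY
2: bank 2 row 3 — prev 3 → HIT
3: bank 3 row 10 — prev None → EMPTY
4: bank 1 row 14 — prev None → EMPTY
5: bank 4 row 11 — prev 11 → HIT
6: bank 1 row 0 — prev 14 → CONFLICT
7: bank 1 row 7 — prev 0 → CONFLICT
8: bank 0 row 6 — prev None → EMPTY
9: bank 4 row 3 — prev 11 → CONFLICT
10: bank 4 row 3 — prev 3 → HIT
11: bank 1 row 1 — prev 7 → CONFLICT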